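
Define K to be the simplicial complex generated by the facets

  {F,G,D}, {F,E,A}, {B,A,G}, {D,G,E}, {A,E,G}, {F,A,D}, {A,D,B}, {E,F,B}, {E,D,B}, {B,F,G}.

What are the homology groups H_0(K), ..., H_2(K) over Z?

We work with the vertex ordering A < B < D < E < F < G. The simplices of K, each written with vertices in increasing order, are:

  0-simplices (6): A, B, D, E, F, G
  1-simplices (15): AB, AD, AE, AF, AG, BD, BE, BF, BG, DE, DF, DG, EF, EG, FG
  2-simplices (10): ABD, ABG, ADF, AEF, AEG, BDE, BEF, BFG, DEG, DFG

giving chain groups C_0 ≅ Z^6, C_1 ≅ Z^15, C_2 ≅ Z^10.

The boundary map ∂_1: C_1 → C_0 sends each edge [p,q] (with p < q) to q − p. For instance
  ∂EF = F − E.
As a 6×15 matrix over Z this has rank 5, with invariant factors (1,1,1,1,1).

∂_2: C_2 → C_1 acts by ∂[p,q,r] = [q,r] − [p,r] + [p,q]. For instance
  ∂DEG = EG − DG + DE,
  ∂ADF = DF − AF + AD.
This gives a 15×10 integer matrix of rank 10; reducing to Smith normal form yields diagonal entries (1,1,1,1,1,1,1,1,1,2).

From H_k ≅ ker(∂_k) / im(∂_{k+1}) we obtain:

  H_0: rank C_0 − rank ∂_1 = 6 − 5 = 1, and the invariant factors of ∂_1 are all 1, so H_0 ≅ Z.
  H_1: rank ker ∂_1 − rank ∂_2 = (15 − 5) − 10 = 0, and ∂_2 has invariant factor 2 > 1, so H_1 ≅ Z/2.
  H_2: rank ker ∂_2 − rank ∂_3 = (10 − 10) − 0 = 0, and there is no ∂_3, so H_2 ≅ 0.

(K is a triangulation of the real projective plane RP^2.)

H_0 = Z,  H_1 = Z/2,  H_2 = 0.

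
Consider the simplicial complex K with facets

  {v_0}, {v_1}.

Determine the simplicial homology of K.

H_0 = Z^2.

Order the vertices as v_0 < v_1. Listing each simplex with vertices in this order, K has dimension 0 with simplices:

  0-simplices (2): [v_0], [v_1]

giving chain groups C_0 ≅ Z^2.

Computing H_k = (kernel of ∂_k) / (image of ∂_{k+1}):

  H_0: rank C_0 − rank ∂_1 = 2 − 0 = 2, and there is no ∂_1, so H_0 = Z^2.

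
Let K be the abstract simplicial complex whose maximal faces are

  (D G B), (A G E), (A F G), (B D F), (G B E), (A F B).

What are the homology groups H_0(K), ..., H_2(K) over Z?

Order the vertices as A < B < D < E < F < G. Listing each simplex with vertices in this order, K has dimension 2 with simplices:

  0-simplices (6): A, B, D, E, F, G
  1-simplices (12): AB, AE, AF, AG, BD, BE, BF, BG, DF, DG, EG, FG
  2-simplices (6): ABF, AEG, AFG, BDF, BDG, BEG

Hence C_0 ≅ Z^6, C_1 ≅ Z^12, C_2 ≅ Z^6.

Boundary ∂_1: C_1 → C_0 sends each edge [p,q] (with p < q) to q − p.
The resulting 6×12 matrix has rank 5, and its Smith normal form has invariant factors (1,1,1,1,1).

∂_2: C_2 → C_1 maps a triangle to the signed sum of its edges. For instance
  ∂AFG = FG − AG + AF,
  ∂BDG = DG − BG + BD.
This gives a 12×6 integer matrix of rank 6; reducing to Smith normal form yields diagonal entries (1,1,1,1,1,1).

Computing H_k = (kernel of ∂_k) / (image of ∂_{k+1}):

  H_0: rank C_0 − rank ∂_1 = 6 − 5 = 1, and the invariant factors of ∂_1 are all 1, so H_0 = Z.
  H_1: rank ker ∂_1 − rank ∂_2 = (12 − 5) − 6 = 1, and the invariant factors of ∂_2 are all 1, so H_1 = Z.
  H_2: rank ker ∂_2 − rank ∂_3 = (6 − 6) − 0 = 0, and there is no ∂_3, so H_2 = 0.

H_0 ≅ Z,  H_1 ≅ Z,  H_2 = 0.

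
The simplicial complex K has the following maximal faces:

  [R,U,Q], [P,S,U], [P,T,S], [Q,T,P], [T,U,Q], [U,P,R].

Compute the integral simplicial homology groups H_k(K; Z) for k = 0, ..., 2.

Order the vertices as P < Q < R < S < T < U. Listing each simplex with vertices in this order, K has dimension 2 with simplices:

  0-simplices (6): P, Q, R, S, T, U
  1-simplices (12): PQ, PR, PS, PT, PU, QR, QT, QU, RU, ST, SU, TU
  2-simplices (6): PQT, PRU, PST, PSU, QRU, QTU

so the chain groups are C_0 ≅ Z^6, C_1 ≅ Z^12, C_2 ≅ Z^6.

The boundary map ∂_1: C_1 → C_0 maps an edge to its endpoints' difference, ∂[p,q] = q − p. For instance
  ∂TU = U − T.
As a 6×12 matrix over Z this has rank 5, with invariant factors (1,1,1,1,1).

Boundary ∂_2: C_2 → C_1 maps a triangle to the signed sum of its edges. For instance
  ∂QRU = RU − QU + QR,
  ∂PSU = SU − PU + PS.
This gives a 12×6 integer matrix of rank 6; reducing to Smith normal form yields diagonal entries (1,1,1,1,1,1).

Now H_k = ker ∂_k / im ∂_{k+1}, so:

  H_0: rank C_0 − rank ∂_1 = 6 − 5 = 1, and the invariant factors of ∂_1 are all 1, so H_0 ≅ Z.
  H_1: rank ker ∂_1 − rank ∂_2 = (12 − 5) − 6 = 1, and the invariant factors of ∂_2 are all 1, so H_1 ≅ Z.
  H_2: rank ker ∂_2 − rank ∂_3 = (6 − 6) − 0 = 0, and there is no ∂_3, so H_2 ≅ 0.

H_0 = Z,  H_1 = Z,  H_2 = 0.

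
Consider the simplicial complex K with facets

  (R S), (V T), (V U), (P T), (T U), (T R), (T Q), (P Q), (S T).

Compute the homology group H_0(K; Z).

Order the vertices as P < Q < R < S < T < U < V. Listing each simplex with vertices in this order, K has dimension 1 with simplices:

  0-simplices (7): P, Q, R, S, T, U, V
  1-simplices (9): PQ, PT, QT, RS, RT, ST, TU, TV, UV

giving chain groups C_0 ≅ Z^7, C_1 ≅ Z^9.

The boundary map ∂_1: C_1 → C_0 maps an edge to its endpoints' difference, ∂[p,q] = q − p. For instance
  ∂ST = T − S.
As a 7×9 matrix over Z this has rank 6, with invariant factors (1,1,1,1,1,1).

Now H_k = ker ∂_k / im ∂_{k+1}, so:

  H_0: rank C_0 − rank ∂_1 = 7 − 6 = 1, and the invariant factors of ∂_1 are all 1, so H_0 ≅ Z.

(K is a triangulation of a wedge of 3 circles.)

H_0 = Z.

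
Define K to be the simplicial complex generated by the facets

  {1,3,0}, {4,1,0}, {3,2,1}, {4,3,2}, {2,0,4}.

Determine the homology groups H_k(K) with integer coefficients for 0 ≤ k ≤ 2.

Order the vertices as 0 < 1 < 2 < 3 < 4. Listing each simplex with vertices in this order, K has dimension 2 with simplices:

  0-simplices (5): [0], [1], [2], [3], [4]
  1-simplices (10): [0,1], [0,2], [0,3], [0,4], [1,2], [1,3], [1,4], [2,3], [2,4], [3,4]
  2-simplices (5): [0,1,3], [0,1,4], [0,2,4], [1,2,3], [2,3,4]

giving chain groups C_0 ≅ Z^5, C_1 ≅ Z^10, C_2 ≅ Z^5.

Boundary ∂_1: C_1 → C_0 is given by ∂[p,q] = [q] − [p]. For instance
  ∂[2,4] = [4] − [2].
The resulting 5×10 matrix has rank 4, and its Smith normal form has invariant factors (1,1,1,1).

Boundary ∂_2: C_2 → C_1 sends each 2-simplex [p,q,r] to [q,r] − [p,r] + [p,q]. For instance
  ∂[2,3,4] = [3,4] − [2,4] + [2,3],
  ∂[0,2,4] = [2,4] − [0,4] + [0,2].
The resulting 10×5 matrix has rank 5, and its Smith normal form has invariant factors (1,1,1,1,1).

Computing H_k = (kernel of ∂_k) / (image of ∂_{k+1}):

  H_0: rank C_0 − rank ∂_1 = 5 − 4 = 1, and the invariant factors of ∂_1 are all 1, so H_0 ≅ Z.
  H_1: rank ker ∂_1 − rank ∂_2 = (10 − 4) − 5 = 1, and the invariant factors of ∂_2 are all 1, so H_1 ≅ Z.
  H_2: rank ker ∂_2 − rank ∂_3 = (5 − 5) − 0 = 0, and there is no ∂_3, so H_2 ≅ 0.

H_0 = Z,  H_1 = Z,  H_2 = 0.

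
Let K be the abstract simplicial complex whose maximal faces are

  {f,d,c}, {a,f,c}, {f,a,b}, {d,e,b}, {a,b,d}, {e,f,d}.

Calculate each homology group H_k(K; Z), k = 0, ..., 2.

We work with the vertex ordering a < b < c < d < e < f. The simplices of K, each written with vertices in increasing order, are:

  0-simplices (6): a, b, c, d, e, f
  1-simplices (12): ab, ac, ad, af, bd, be, bf, cd, cf, de, df, ef
  2-simplices (6): abd, abf, acf, bde, cdf, def

so the chain groups are C_0 ≅ Z^6, C_1 ≅ Z^12, C_2 ≅ Z^6.

Boundary ∂_1: C_1 → C_0 is given by ∂[p,q] = [q] − [p].
As a 6×12 matrix over Z this has rank 5, with invariant factors (1,1,1,1,1).

Boundary ∂_2: C_2 → C_1 maps a triangle to the signed sum of its edges. For instance
  ∂cdf = df − cf + cd,
  ∂acf = cf − af + ac.
The 12×6 boundary matrix has rank 6 and Smith normal form diag(1,1,1,1,1,1).

Now H_k = ker ∂_k / im ∂_{k+1}, so:

  H_0: rank C_0 − rank ∂_1 = 6 − 5 = 1, and the invariant factors of ∂_1 are all 1, so H_0 ≅ Z.
  H_1: rank ker ∂_1 − rank ∂_2 = (12 − 5) − 6 = 1, and the invariant factors of ∂_2 are all 1, so H_1 ≅ Z.
  H_2: rank ker ∂_2 − rank ∂_3 = (6 − 6) − 0 = 0, and there is no ∂_3, so H_2 ≅ 0.

H_0 ≅ Z,  H_1 ≅ Z,  H_2 = 0.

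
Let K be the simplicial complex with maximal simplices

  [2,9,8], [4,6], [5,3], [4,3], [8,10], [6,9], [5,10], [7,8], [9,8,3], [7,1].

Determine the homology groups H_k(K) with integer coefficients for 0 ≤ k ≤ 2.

H_0 = Z,  H_1 = Z^2,  H_2 = 0.

Order the vertices as 1 < 2 < 3 < 4 < 5 < 6 < 7 < 8 < 9 < 10. Listing each simplex with vertices in this order, K has dimension 2 with simplices:

  0-simplices (10): [1], [2], [3], [4], [5], [6], [7], [8], [9], [10]
  1-simplices (13): [1,7], [2,8], [2,9], [3,4], [3,5], [3,8], [3,9], [4,6], [5,10], [6,9], [7,8], [8,9], [8,10]
  2-simplices (2): [2,8,9], [3,8,9]

so the chain groups are C_0 ≅ Z^10, C_1 ≅ Z^13, C_2 ≅ Z^2.

∂_1: C_1 → C_0 maps an edge to its endpoints' difference, ∂[p,q] = q − p. For instance
  ∂[7,8] = [8] − [7].
This gives a 10×13 integer matrix of rank 9; reducing to Smith normal form yields diagonal entries (1,1,1,1,1,1,1,1,1).

Boundary ∂_2: C_2 → C_1 acts by ∂[p,q,r] = [q,r] − [p,r] + [p,q]. For instance
  ∂[3,8,9] = [8,9] − [3,9] + [3,8],
  ∂[2,8,9] = [8,9] − [2,9] + [2,8].
As a 13×2 matrix over Z this has rank 2, with invariant factors (1,1).

Reading off H_k = ker ∂_k / im ∂_{k+1}:

  H_0: rank C_0 − rank ∂_1 = 10 − 9 = 1, and the invariant factors of ∂_1 are all 1, so H_0 ≅ Z.
  H_1: rank ker ∂_1 − rank ∂_2 = (13 − 9) − 2 = 2, and the invariant factors of ∂_2 are all 1, so H_1 ≅ Z^2.
  H_2: rank ker ∂_2 − rank ∂_3 = (2 − 2) − 0 = 0, and there is no ∂_3, so H_2 ≅ 0.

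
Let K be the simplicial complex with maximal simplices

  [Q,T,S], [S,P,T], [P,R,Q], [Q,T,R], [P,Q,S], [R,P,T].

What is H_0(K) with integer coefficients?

We work with the vertex ordering P < Q < R < S < T. The simplices of K, each written with vertices in increasing order, are:

  0-simplices (5): P, Q, R, S, T
  1-simplices (9): PQ, PR, PS, PT, QR, QS, QT, RT, ST
  2-simplices (6): PQR, PQS, PRT, PST, QRT, QST

so the chain groups are C_0 ≅ Z^5, C_1 ≅ Z^9, C_2 ≅ Z^6.

The boundary map ∂_1: C_1 → C_0 maps an edge to its endpoints' difference, ∂[p,q] = q − p. For instance
  ∂ST = T − S.
The resulting 5×9 matrix has rank 4, and its Smith normal form has invariant factors (1,1,1,1).

Boundary ∂_2: C_2 → C_1 acts by ∂[p,q,r] = [q,r] − [p,r] + [p,q]. For instance
  ∂QRT = RT − QT + QR,
  ∂PST = ST − PT + PS.
The resulting 9×6 matrix has rank 5, and its Smith normal form has invariant factors (1,1,1,1,1).

Reading off H_k = ker ∂_k / im ∂_{k+1}:

  H_0: rank C_0 − rank ∂_1 = 5 − 4 = 1, and the invariant factors of ∂_1 are all 1, so H_0 ≅ Z.

H_0 ≅ Z.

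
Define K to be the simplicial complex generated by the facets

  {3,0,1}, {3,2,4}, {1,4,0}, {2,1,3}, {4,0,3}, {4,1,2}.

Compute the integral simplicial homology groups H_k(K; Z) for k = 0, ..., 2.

H_0 ≅ Z,  H_1 = 0,  H_2 ≅ Z.

Order the vertices as 0 < 1 < 2 < 3 < 4. Listing each simplex with vertices in this order, K has dimension 2 with simplices:

  0-simplices (5): [0], [1], [2], [3], [4]
  1-simplices (9): [0,1], [0,3], [0,4], [1,2], [1,3], [1,4], [2,3], [2,4], [3,4]
  2-simplices (6): [0,1,3], [0,1,4], [0,3,4], [1,2,3], [1,2,4], [2,3,4]

so the chain groups are C_0 ≅ Z^5, C_1 ≅ Z^9, C_2 ≅ Z^6.

∂_1: C_1 → C_0 sends each edge [p,q] (with p < q) to q − p. For instance
  ∂[0,3] = [3] − [0].
As a 5×9 matrix over Z this has rank 4, with invariant factors (1,1,1,1).

The boundary map ∂_2: C_2 → C_1 acts by ∂[p,q,r] = [q,r] − [p,r] + [p,q]. For instance
  ∂[0,1,4] = [1,4] − [0,4] + [0,1],
  ∂[2,3,4] = [3,4] − [2,4] + [2,3].
The 9×6 boundary matrix has rank 5 and Smith normal form diag(1,1,1,1,1).

Now H_k = ker ∂_k / im ∂_{k+1}, so:

  H_0: rank C_0 − rank ∂_1 = 5 − 4 = 1, and the invariant factors of ∂_1 are all 1, so H_0 = Z.
  H_1: rank ker ∂_1 − rank ∂_2 = (9 − 4) − 5 = 0, and the invariant factors of ∂_2 are all 1, so H_1 = 0.
  H_2: rank ker ∂_2 − rank ∂_3 = (6 − 5) − 0 = 1, and there is no ∂_3, so H_2 = Z.

(K is a triangulation of the 2-sphere S^2.)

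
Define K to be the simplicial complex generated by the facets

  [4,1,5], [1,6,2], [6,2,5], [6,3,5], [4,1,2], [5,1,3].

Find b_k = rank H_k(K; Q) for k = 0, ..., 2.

b_0 = 1, b_1 = 1, b_2 = 0.

Order the vertices as 1 < 2 < 3 < 4 < 5 < 6. Listing each simplex with vertices in this order, K has dimension 2 with simplices:

  0-simplices (6): [1], [2], [3], [4], [5], [6]
  1-simplices (12): [1,2], [1,3], [1,4], [1,5], [1,6], [2,4], [2,5], [2,6], [3,5], [3,6], [4,5], [5,6]
  2-simplices (6): [1,2,4], [1,2,6], [1,3,5], [1,4,5], [2,5,6], [3,5,6]

giving chain groups C_0 ≅ Z^6, C_1 ≅ Z^12, C_2 ≅ Z^6.

∂_1: C_1 → C_0 is given by ∂[p,q] = [q] − [p]. For instance
  ∂[1,3] = [3] − [1].
The 6×12 boundary matrix has rank 5 and Smith normal form diag(1,1,1,1,1).

∂_2: C_2 → C_1 acts by ∂[p,q,r] = [q,r] − [p,r] + [p,q]. For instance
  ∂[1,2,6] = [2,6] − [1,6] + [1,2],
  ∂[1,3,5] = [3,5] − [1,5] + [1,3].
As a 12×6 matrix over Z this has rank 6, with invariant factors (1,1,1,1,1,1).

Reading off H_k = ker ∂_k / im ∂_{k+1}:

  H_0: rank C_0 − rank ∂_1 = 6 − 5 = 1, and the invariant factors of ∂_1 are all 1, so H_0 = Z.
  H_1: rank ker ∂_1 − rank ∂_2 = (12 − 5) − 6 = 1, and the invariant factors of ∂_2 are all 1, so H_1 = Z.
  H_2: rank ker ∂_2 − rank ∂_3 = (6 − 6) − 0 = 0, and there is no ∂_3, so H_2 = 0.

As a check, the Euler characteristic is 6 − 12 + 6 = 0, which agrees with 1 − 1 + 0 = 0.

Hence the Betti numbers are b_0 = 1, b_1 = 1, b_2 = 0.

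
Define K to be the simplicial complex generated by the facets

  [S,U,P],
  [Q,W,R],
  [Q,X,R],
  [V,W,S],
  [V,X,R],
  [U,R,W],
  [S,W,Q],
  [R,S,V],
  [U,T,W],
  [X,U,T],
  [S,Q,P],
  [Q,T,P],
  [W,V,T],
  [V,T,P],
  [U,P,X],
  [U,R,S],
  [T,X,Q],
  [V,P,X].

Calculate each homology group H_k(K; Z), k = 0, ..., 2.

H_0 ≅ Z,  H_1 ≅ Z ⊕ Z/2Z,  H_2 = 0.

Order the vertices as P < Q < R < S < T < U < V < W < X. Listing each simplex with vertices in this order, K has dimension 2 with simplices:

  0-simplices (9): P, Q, R, S, T, U, V, W, X
  1-simplices (27): PQ, PS, PT, PU, PV, PX, QR, QS, QT, QW, QX, RS, RU, RV, RW, RX, SU, SV, SW, TU, TV, TW, TX, UW, UX, VW, VX
  2-simplices (18): PQS, PQT, PSU, PTV, PUX, PVX, QRW, QRX, QSW, QTX, RSU, RSV, RUW, RVX, SVW, TUW, TUX, TVW

so the chain groups are C_0 ≅ Z^9, C_1 ≅ Z^27, C_2 ≅ Z^18.

∂_1: C_1 → C_0 is given by ∂[p,q] = [q] − [p]. For instance
  ∂QX = X − Q.
This gives a 9×27 integer matrix of rank 8; reducing to Smith normal form yields diagonal entries (1,1,1,1,1,1,1,1).

Boundary ∂_2: C_2 → C_1 sends each 2-simplex [p,q,r] to [q,r] − [p,r] + [p,q]. For instance
  ∂QTX = TX − QX + QT,
  ∂PUX = UX − PX + PU.
As a 27×18 matrix over Z this has rank 18, with invariant factors (1,1,1,1,1,1,1,1,1,1,1,1,1,1,1,1,1,2).

Reading off H_k = ker ∂_k / im ∂_{k+1}:

  H_0: rank C_0 − rank ∂_1 = 9 − 8 = 1, and the invariant factors of ∂_1 are all 1, so H_0 ≅ Z.
  H_1: rank ker ∂_1 − rank ∂_2 = (27 − 8) − 18 = 1, and ∂_2 has invariant factor 2 > 1, so H_1 ≅ Z ⊕ Z/2Z.
  H_2: rank ker ∂_2 − rank ∂_3 = (18 − 18) − 0 = 0, and there is no ∂_3, so H_2 ≅ 0.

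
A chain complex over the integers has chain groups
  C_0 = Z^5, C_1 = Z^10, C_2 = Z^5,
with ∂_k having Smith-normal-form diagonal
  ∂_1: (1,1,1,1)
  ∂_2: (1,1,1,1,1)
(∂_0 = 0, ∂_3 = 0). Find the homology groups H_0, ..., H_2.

H_0 ≅ Z,  H_1 ≅ Z,  H_2 = 0.

H_0: b_0 = 5 − 0 − 4 = 1; torsion from ∂_1 factors > 1: none. So H_0 ≅ Z.
H_1: b_1 = 10 − 4 − 5 = 1; torsion from ∂_2 factors > 1: none. So H_1 ≅ Z.
H_2: b_2 = 5 − 5 − 0 = 0; torsion from ∂_3 factors > 1: none. So H_2 ≅ 0.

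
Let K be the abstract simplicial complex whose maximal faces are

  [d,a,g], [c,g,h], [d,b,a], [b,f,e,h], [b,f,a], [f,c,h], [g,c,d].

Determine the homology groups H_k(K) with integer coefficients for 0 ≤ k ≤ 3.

H_0 ≅ Z,  H_1 ≅ Z,  H_2 = 0,  H_3 = 0.

We work with the vertex ordering a < b < c < d < e < f < g < h. The simplices of K, each written with vertices in increasing order, are:

  0-simplices (8): a, b, c, d, e, f, g, h
  1-simplices (17): ab, ad, af, ag, bd, be, bf, bh, cd, cf, cg, ch, dg, ef, eh, fh, gh
  2-simplices (10): abd, abf, adg, bef, beh, bfh, cdg, cfh, cgh, efh
  3-simplices (1): befh

Hence C_0 ≅ Z^8, C_1 ≅ Z^17, C_2 ≅ Z^10, C_3 ≅ Z^1.

∂_1: C_1 → C_0 sends each edge [p,q] (with p < q) to q − p.
The resulting 8×17 matrix has rank 7, and its Smith normal form has invariant factors (1,1,1,1,1,1,1).

The boundary map ∂_2: C_2 → C_1 acts by ∂[p,q,r] = [q,r] − [p,r] + [p,q]. For instance
  ∂efh = fh − eh + ef,
  ∂cgh = gh − ch + cg.
The resulting 17×10 matrix has rank 9, and its Smith normal form has invariant factors (1,1,1,1,1,1,1,1,1).

∂_3: C_3 → C_2 sends each 3-simplex σ to the alternating sum Σ_i (−1)^i (σ with its i-th vertex removed). For instance
  ∂befh = efh − bfh + beh − bef.
As a 10×1 matrix over Z this has rank 1, with invariant factors (1).

Reading off H_k = ker ∂_k / im ∂_{k+1}:

  H_0: rank C_0 − rank ∂_1 = 8 − 7 = 1, and the invariant factors of ∂_1 are all 1, so H_0 = Z.
  H_1: rank ker ∂_1 − rank ∂_2 = (17 − 7) − 9 = 1, and the invariant factors of ∂_2 are all 1, so H_1 = Z.
  H_2: rank ker ∂_2 − rank ∂_3 = (10 − 9) − 1 = 0, and the invariant factors of ∂_3 are all 1, so H_2 = 0.
  H_3: rank ker ∂_3 − rank ∂_4 = (1 − 1) − 0 = 0, and there is no ∂_4, so H_3 = 0.

As a check, the Euler characteristic is 8 − 17 + 10 − 1 = 0, which agrees with 1 − 1 + 0 − 0 = 0.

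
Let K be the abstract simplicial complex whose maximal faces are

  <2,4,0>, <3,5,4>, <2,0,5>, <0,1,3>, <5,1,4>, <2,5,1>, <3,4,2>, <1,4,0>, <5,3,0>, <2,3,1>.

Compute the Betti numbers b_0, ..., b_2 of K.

We work with the vertex ordering 0 < 1 < 2 < 3 < 4 < 5. The simplices of K, each written with vertices in increasing order, are:

  0-simplices (6): [0], [1], [2], [3], [4], [5]
  1-simplices (15): [0,1], [0,2], [0,3], [0,4], [0,5], [1,2], [1,3], [1,4], [1,5], [2,3], [2,4], [2,5], [3,4], [3,5], [4,5]
  2-simplices (10): [0,1,3], [0,1,4], [0,2,4], [0,2,5], [0,3,5], [1,2,3], [1,2,5], [1,4,5], [2,3,4], [3,4,5]

giving chain groups C_0 ≅ Z^6, C_1 ≅ Z^15, C_2 ≅ Z^10.

Boundary ∂_1: C_1 → C_0 sends each edge [p,q] (with p < q) to q − p. For instance
  ∂[0,2] = [2] − [0].
The resulting 6×15 matrix has rank 5, and its Smith normal form has invariant factors (1,1,1,1,1).

∂_2: C_2 → C_1 maps a triangle to the signed sum of its edges. For instance
  ∂[0,3,5] = [3,5] − [0,5] + [0,3],
  ∂[1,2,3] = [2,3] − [1,3] + [1,2].
As a 15×10 matrix over Z this has rank 10, with invariant factors (1,1,1,1,1,1,1,1,1,2).

Reading off H_k = ker ∂_k / im ∂_{k+1}:

  H_0: rank C_0 − rank ∂_1 = 6 − 5 = 1, and the invariant factors of ∂_1 are all 1, so H_0 ≅ Z.
  H_1: rank ker ∂_1 − rank ∂_2 = (15 − 5) − 10 = 0, and ∂_2 has invariant factor 2 > 1, so H_1 ≅ Z/2Z.
  H_2: rank ker ∂_2 − rank ∂_3 = (10 − 10) − 0 = 0, and there is no ∂_3, so H_2 ≅ 0.

(K is a triangulation of the real projective plane RP^2.)

Hence the Betti numbers are b_0 = 1, b_1 = 0, b_2 = 0.

b_0 = 1, b_1 = 0, b_2 = 0.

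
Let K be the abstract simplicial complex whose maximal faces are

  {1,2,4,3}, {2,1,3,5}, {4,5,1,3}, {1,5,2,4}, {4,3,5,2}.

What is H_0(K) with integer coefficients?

We work with the vertex ordering 1 < 2 < 3 < 4 < 5. The simplices of K, each written with vertices in increasing order, are:

  0-simplices (5): [1], [2], [3], [4], [5]
  1-simplices (10): [1,2], [1,3], [1,4], [1,5], [2,3], [2,4], [2,5], [3,4], [3,5], [4,5]
  2-simplices (10): [1,2,3], [1,2,4], [1,2,5], [1,3,4], [1,3,5], [1,4,5], [2,3,4], [2,3,5], [2,4,5], [3,4,5]
  3-simplices (5): [1,2,3,4], [1,2,3,5], [1,2,4,5], [1,3,4,5], [2,3,4,5]

Hence C_0 ≅ Z^5, C_1 ≅ Z^10, C_2 ≅ Z^10, C_3 ≅ Z^5.

The boundary map ∂_1: C_1 → C_0 is given by ∂[p,q] = [q] − [p]. For instance
  ∂[1,5] = [5] − [1].
As a 5×10 matrix over Z this has rank 4, with invariant factors (1,1,1,1).

Boundary ∂_2: C_2 → C_1 sends each 2-simplex [p,q,r] to [q,r] − [p,r] + [p,q]. For instance
  ∂[3,4,5] = [4,5] − [3,5] + [3,4],
  ∂[1,2,5] = [2,5] − [1,5] + [1,2].
As a 10×10 matrix over Z this has rank 6, with invariant factors (1,1,1,1,1,1).

Boundary ∂_3: C_3 → C_2 sends each 3-simplex σ to the alternating sum Σ_i (−1)^i (σ with its i-th vertex removed). For instance
  ∂[2,3,4,5] = [3,4,5] − [2,4,5] + [2,3,5] − [2,3,4],
  ∂[1,2,3,4] = [2,3,4] − [1,3,4] + [1,2,4] − [1,2,3].
The resulting 10×5 matrix has rank 4, and its Smith normal form has invariant factors (1,1,1,1).

Computing H_k = (kernel of ∂_k) / (image of ∂_{k+1}):

  H_0: rank C_0 − rank ∂_1 = 5 − 4 = 1, and the invariant factors of ∂_1 are all 1, so H_0 = Z.

(K is a triangulation of the 3-sphere S^3.)

H_0 ≅ Z.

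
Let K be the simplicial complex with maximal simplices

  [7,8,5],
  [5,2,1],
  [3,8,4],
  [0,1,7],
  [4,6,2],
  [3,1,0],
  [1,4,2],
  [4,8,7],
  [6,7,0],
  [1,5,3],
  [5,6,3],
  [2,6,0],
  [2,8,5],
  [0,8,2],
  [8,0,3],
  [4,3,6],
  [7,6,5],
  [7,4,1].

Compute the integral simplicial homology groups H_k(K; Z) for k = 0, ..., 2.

H_0 ≅ Z,  H_1 ≅ Z^2,  H_2 ≅ Z.

Order the vertices as 0 < 1 < 2 < 3 < 4 < 5 < 6 < 7 < 8. Listing each simplex with vertices in this order, K has dimension 2 with simplices:

  0-simplices (9): [0], [1], [2], [3], [4], [5], [6], [7], [8]
  1-simplices (27): (27 of them)
  2-simplices (18): [0,1,3], [0,1,7], [0,2,6], [0,2,8], [0,3,8], [0,6,7], [1,2,4], [1,2,5], [1,3,5], [1,4,7], [2,4,6], [2,5,8], [3,4,6], [3,4,8], [3,5,6], [4,7,8], [5,6,7], [5,7,8]

giving chain groups C_0 ≅ Z^9, C_1 ≅ Z^27, C_2 ≅ Z^18.

Boundary ∂_1: C_1 → C_0 maps an edge to its endpoints' difference, ∂[p,q] = q − p. For instance
  ∂[4,7] = [7] − [4].
The 9×27 boundary matrix has rank 8 and Smith normal form diag(1,1,1,1,1,1,1,1).

Boundary ∂_2: C_2 → C_1 acts by ∂[p,q,r] = [q,r] − [p,r] + [p,q]. For instance
  ∂[3,4,8] = [4,8] − [3,8] + [3,4],
  ∂[0,1,3] = [1,3] − [0,3] + [0,1].
The resulting 27×18 matrix has rank 17, and its Smith normal form has invariant factors (1,1,1,1,1,1,1,1,1,1,1,1,1,1,1,1,1).

Now H_k = ker ∂_k / im ∂_{k+1}, so:

  H_0: rank C_0 − rank ∂_1 = 9 − 8 = 1, and the invariant factors of ∂_1 are all 1, so H_0 ≅ Z.
  H_1: rank ker ∂_1 − rank ∂_2 = (27 − 8) − 17 = 2, and the invariant factors of ∂_2 are all 1, so H_1 ≅ Z^2.
  H_2: rank ker ∂_2 − rank ∂_3 = (18 − 17) − 0 = 1, and there is no ∂_3, so H_2 ≅ Z.

(K is a triangulation of the torus T^2.)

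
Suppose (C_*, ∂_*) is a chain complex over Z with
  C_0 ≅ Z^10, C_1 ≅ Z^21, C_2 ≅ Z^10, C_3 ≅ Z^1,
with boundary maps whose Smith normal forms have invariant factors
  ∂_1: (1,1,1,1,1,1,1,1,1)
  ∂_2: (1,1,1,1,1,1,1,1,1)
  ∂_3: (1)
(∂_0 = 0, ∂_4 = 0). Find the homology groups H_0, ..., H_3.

H_0 = Z,  H_1 = Z^3,  H_2 = 0,  H_3 = 0.

H_0: b_0 = 10 − 0 − 9 = 1; torsion from ∂_1 factors > 1: none. So H_0 = Z.
H_1: b_1 = 21 − 9 − 9 = 3; torsion from ∂_2 factors > 1: none. So H_1 = Z^3.
H_2: b_2 = 10 − 9 − 1 = 0; torsion from ∂_3 factors > 1: none. So H_2 = 0.
H_3: b_3 = 1 − 1 − 0 = 0; torsion from ∂_4 factors > 1: none. So H_3 = 0.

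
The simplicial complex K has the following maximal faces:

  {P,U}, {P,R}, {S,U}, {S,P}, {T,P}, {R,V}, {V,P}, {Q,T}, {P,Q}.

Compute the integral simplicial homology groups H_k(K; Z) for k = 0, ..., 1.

Order the vertices as P < Q < R < S < T < U < V. Listing each simplex with vertices in this order, K has dimension 1 with simplices:

  0-simplices (7): P, Q, R, S, T, U, V
  1-simplices (9): PQ, PR, PS, PT, PU, PV, QT, RV, SU

Hence C_0 ≅ Z^7, C_1 ≅ Z^9.

∂_1: C_1 → C_0 sends each edge [p,q] (with p < q) to q − p. For instance
  ∂PV = V − P.
This gives a 7×9 integer matrix of rank 6; reducing to Smith normal form yields diagonal entries (1,1,1,1,1,1).

Reading off H_k = ker ∂_k / im ∂_{k+1}:

  H_0: rank C_0 − rank ∂_1 = 7 − 6 = 1, and the invariant factors of ∂_1 are all 1, so H_0 ≅ Z.
  H_1: rank ker ∂_1 − rank ∂_2 = (9 − 6) − 0 = 3, and there is no ∂_2, so H_1 ≅ Z^3.

As a check, the Euler characteristic is 7 − 9 = -2, which agrees with 1 − 3 = -2.

H_0 = Z,  H_1 = Z^3.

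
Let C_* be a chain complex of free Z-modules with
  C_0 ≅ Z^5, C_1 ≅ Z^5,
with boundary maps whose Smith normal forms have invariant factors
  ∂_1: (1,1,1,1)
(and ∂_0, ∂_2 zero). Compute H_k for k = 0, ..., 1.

H_0: b_0 = 5 − 0 − 4 = 1; torsion from ∂_1 factors > 1: none. So H_0 ≅ Z.
H_1: b_1 = 5 − 4 − 0 = 1; torsion from ∂_2 factors > 1: none. So H_1 ≅ Z.

H_0 ≅ Z,  H_1 ≅ Z.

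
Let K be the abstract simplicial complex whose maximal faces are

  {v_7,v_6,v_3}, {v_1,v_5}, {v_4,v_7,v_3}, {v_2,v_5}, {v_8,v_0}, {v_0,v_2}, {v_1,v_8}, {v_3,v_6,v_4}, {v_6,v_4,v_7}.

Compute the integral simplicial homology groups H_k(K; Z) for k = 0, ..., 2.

We work with the vertex ordering v_0 < v_1 < v_2 < v_3 < v_4 < v_5 < v_6 < v_7 < v_8. The simplices of K, each written with vertices in increasing order, are:

  0-simplices (9): [v_0], [v_1], [v_2], [v_3], [v_4], [v_5], [v_6], [v_7], [v_8]
  1-simplices (11): [v_0,v_2], [v_0,v_8], [v_1,v_5], [v_1,v_8], [v_2,v_5], [v_3,v_4], [v_3,v_6], [v_3,v_7], [v_4,v_6], [v_4,v_7], [v_6,v_7]
  2-simplices (4): [v_3,v_4,v_6], [v_3,v_4,v_7], [v_3,v_6,v_7], [v_4,v_6,v_7]

Hence C_0 ≅ Z^9, C_1 ≅ Z^11, C_2 ≅ Z^4.

∂_1: C_1 → C_0 sends each edge [p,q] (with p < q) to q − p.
This gives a 9×11 integer matrix of rank 7; reducing to Smith normal form yields diagonal entries (1,1,1,1,1,1,1).

∂_2: C_2 → C_1 maps a triangle to the signed sum of its edges. For instance
  ∂[v_3,v_6,v_7] = [v_6,v_7] − [v_3,v_7] + [v_3,v_6],
  ∂[v_4,v_6,v_7] = [v_6,v_7] − [v_4,v_7] + [v_4,v_6].
This gives a 11×4 integer matrix of rank 3; reducing to Smith normal form yields diagonal entries (1,1,1).

Now H_k = ker ∂_k / im ∂_{k+1}, so:

  H_0: rank C_0 − rank ∂_1 = 9 − 7 = 2, and the invariant factors of ∂_1 are all 1, so H_0 = Z^2.
  H_1: rank ker ∂_1 − rank ∂_2 = (11 − 7) − 3 = 1, and the invariant factors of ∂_2 are all 1, so H_1 = Z.
  H_2: rank ker ∂_2 − rank ∂_3 = (4 − 3) − 0 = 1, and there is no ∂_3, so H_2 = Z.

As a check, the Euler characteristic is 9 − 11 + 4 = 2, which agrees with 2 − 1 + 1 = 2.

H_0 ≅ Z^2,  H_1 ≅ Z,  H_2 ≅ Z.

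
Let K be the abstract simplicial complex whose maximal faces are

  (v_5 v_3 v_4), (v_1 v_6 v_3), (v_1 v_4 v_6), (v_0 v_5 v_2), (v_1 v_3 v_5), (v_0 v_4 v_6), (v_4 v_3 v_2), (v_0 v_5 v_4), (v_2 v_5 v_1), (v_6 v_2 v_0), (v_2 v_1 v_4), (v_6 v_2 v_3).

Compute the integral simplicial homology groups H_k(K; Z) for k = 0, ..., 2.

Take the total order v_0 < v_1 < v_2 < v_3 < v_4 < v_5 < v_6 on the vertex set. Then K (dimension 2) consists of the simplices:

  0-simplices (7): [v_0], [v_1], [v_2], [v_3], [v_4], [v_5], [v_6]
  1-simplices (18): (18 of them)
  2-simplices (12): (12 of them)

Hence C_0 ≅ Z^7, C_1 ≅ Z^18, C_2 ≅ Z^12.

The boundary map ∂_1: C_1 → C_0 maps an edge to its endpoints' difference, ∂[p,q] = q − p. For instance
  ∂[v_1,v_5] = [v_5] − [v_1].
The resulting 7×18 matrix has rank 6, and its Smith normal form has invariant factors (1,1,1,1,1,1).

The boundary map ∂_2: C_2 → C_1 maps a triangle to the signed sum of its edges. For instance
  ∂[v_1,v_2,v_5] = [v_2,v_5] − [v_1,v_5] + [v_1,v_2],
  ∂[v_1,v_2,v_4] = [v_2,v_4] − [v_1,v_4] + [v_1,v_2].
The resulting 18×12 matrix has rank 12, and its Smith normal form has invariant factors (1,1,1,1,1,1,1,1,1,1,1,2).

Now H_k = ker ∂_k / im ∂_{k+1}, so:

  H_0: rank C_0 − rank ∂_1 = 7 − 6 = 1, and the invariant factors of ∂_1 are all 1, so H_0 = Z.
  H_1: rank ker ∂_1 − rank ∂_2 = (18 − 6) − 12 = 0, and ∂_2 has invariant factor 2 > 1, so H_1 = Z/2.
  H_2: rank ker ∂_2 − rank ∂_3 = (12 − 12) − 0 = 0, and there is no ∂_3, so H_2 = 0.

H_0 = Z,  H_1 = Z/2,  H_2 = 0.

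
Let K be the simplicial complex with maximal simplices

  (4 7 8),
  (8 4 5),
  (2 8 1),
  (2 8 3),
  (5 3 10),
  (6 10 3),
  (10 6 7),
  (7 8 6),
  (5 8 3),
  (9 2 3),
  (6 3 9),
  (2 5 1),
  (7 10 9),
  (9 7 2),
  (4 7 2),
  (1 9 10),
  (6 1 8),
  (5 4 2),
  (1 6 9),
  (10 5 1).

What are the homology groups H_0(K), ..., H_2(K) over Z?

Fix the vertex order 1 < 2 < 3 < 4 < 5 < 6 < 7 < 8 < 9 < 10 and write every simplex with vertices in increasing order. Then dim K = 2 and the simplices of K are:

  0-simplices (10): [1], [2], [3], [4], [5], [6], [7], [8], [9], [10]
  1-simplices (30): (30 of them)
  2-simplices (20): (20 of them)

so the chain groups are C_0 ≅ Z^10, C_1 ≅ Z^30, C_2 ≅ Z^20.

The boundary map ∂_1: C_1 → C_0 maps an edge to its endpoints' difference, ∂[p,q] = q − p.
The 10×30 boundary matrix has rank 9 and Smith normal form diag(1,1,1,1,1,1,1,1,1).

∂_2: C_2 → C_1 sends each 2-simplex [p,q,r] to [q,r] − [p,r] + [p,q]. For instance
  ∂[2,4,7] = [4,7] − [2,7] + [2,4],
  ∂[2,3,9] = [3,9] − [2,9] + [2,3].
The resulting 30×20 matrix has rank 20, and its Smith normal form has invariant factors (1,1,1,1,1,1,1,1,1,1,1,1,1,1,1,1,1,1,1,2).

Computing H_k = (kernel of ∂_k) / (image of ∂_{k+1}):

  H_0: rank C_0 − rank ∂_1 = 10 − 9 = 1, and the invariant factors of ∂_1 are all 1, so H_0 = Z.
  H_1: rank ker ∂_1 − rank ∂_2 = (30 − 9) − 20 = 1, and ∂_2 has invariant factor 2 > 1, so H_1 = Z × Z/2.
  H_2: rank ker ∂_2 − rank ∂_3 = (20 − 20) − 0 = 0, and there is no ∂_3, so H_2 = 0.

As a check, the Euler characteristic is 10 − 30 + 20 = 0, which agrees with 1 − 1 + 0 = 0.
(K is a triangulation of the Klein bottle.)

H_0 ≅ Z,  H_1 ≅ Z × Z/2,  H_2 = 0.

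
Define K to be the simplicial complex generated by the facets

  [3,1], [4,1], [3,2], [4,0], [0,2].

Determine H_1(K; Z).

H_1 ≅ Z.

Fix the vertex order 0 < 1 < 2 < 3 < 4 and write every simplex with vertices in increasing order. Then dim K = 1 and the simplices of K are:

  0-simplices (5): [0], [1], [2], [3], [4]
  1-simplices (5): [0,2], [0,4], [1,3], [1,4], [2,3]

so the chain groups are C_0 ≅ Z^5, C_1 ≅ Z^5.

The boundary map ∂_1: C_1 → C_0 sends each edge [p,q] (with p < q) to q − p. For instance
  ∂[1,3] = [3] − [1].
This gives a 5×5 integer matrix of rank 4; reducing to Smith normal form yields diagonal entries (1,1,1,1).

Reading off H_k = ker ∂_k / im ∂_{k+1}:

  H_1: rank ker ∂_1 − rank ∂_2 = (5 − 4) − 0 = 1, and there is no ∂_2, so H_1 = Z.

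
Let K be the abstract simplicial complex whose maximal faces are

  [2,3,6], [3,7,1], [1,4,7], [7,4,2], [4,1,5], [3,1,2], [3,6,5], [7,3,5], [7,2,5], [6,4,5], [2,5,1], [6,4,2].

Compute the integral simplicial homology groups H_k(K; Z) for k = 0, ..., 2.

H_0 = Z,  H_1 = Z/2,  H_2 = 0.

K has 7 vertices, 18 edges, 12 triangles.
rank ∂_0 = 0, rank ∂_1 = 6 ⇒ b_0 = 7 − 0 − 6 = 1; all invariant factors of ∂_1 are 1 so no torsion. So H_0 = Z.
rank ∂_1 = 6, rank ∂_2 = 12 ⇒ b_1 = 18 − 6 − 12 = 0; ∂_2 has invariant factor(s) [2] giving torsion. So H_1 = Z/2.
rank ∂_2 = 12, rank ∂_3 = 0 ⇒ b_2 = 12 − 12 − 0 = 0. So H_2 = 0.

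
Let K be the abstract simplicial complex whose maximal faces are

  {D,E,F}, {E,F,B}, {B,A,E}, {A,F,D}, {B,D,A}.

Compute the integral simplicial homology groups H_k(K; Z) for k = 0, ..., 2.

H_0 ≅ Z,  H_1 ≅ Z,  H_2 = 0.

We work with the vertex ordering A < B < D < E < F. The simplices of K, each written with vertices in increasing order, are:

  0-simplices (5): A, B, D, E, F
  1-simplices (10): AB, AD, AE, AF, BD, BE, BF, DE, DF, EF
  2-simplices (5): ABD, ABE, ADF, BEF, DEF

Hence C_0 ≅ Z^5, C_1 ≅ Z^10, C_2 ≅ Z^5.

∂_1: C_1 → C_0 maps an edge to its endpoints' difference, ∂[p,q] = q − p. For instance
  ∂BE = E − B.
This gives a 5×10 integer matrix of rank 4; reducing to Smith normal form yields diagonal entries (1,1,1,1).

∂_2: C_2 → C_1 maps a triangle to the signed sum of its edges. For instance
  ∂DEF = EF − DF + DE,
  ∂ABE = BE − AE + AB.
This gives a 10×5 integer matrix of rank 5; reducing to Smith normal form yields diagonal entries (1,1,1,1,1).

Reading off H_k = ker ∂_k / im ∂_{k+1}:

  H_0: rank C_0 − rank ∂_1 = 5 − 4 = 1, and the invariant factors of ∂_1 are all 1, so H_0 = Z.
  H_1: rank ker ∂_1 − rank ∂_2 = (10 − 4) − 5 = 1, and the invariant factors of ∂_2 are all 1, so H_1 = Z.
  H_2: rank ker ∂_2 − rank ∂_3 = (5 − 5) − 0 = 0, and there is no ∂_3, so H_2 = 0.

As a check, the Euler characteristic is 5 − 10 + 5 = 0, which agrees with 1 − 1 + 0 = 0.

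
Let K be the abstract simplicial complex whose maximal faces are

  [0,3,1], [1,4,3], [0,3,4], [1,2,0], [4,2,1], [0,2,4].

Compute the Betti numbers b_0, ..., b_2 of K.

b_0 = 1, b_1 = 0, b_2 = 1.

We work with the vertex ordering 0 < 1 < 2 < 3 < 4. The simplices of K, each written with vertices in increasing order, are:

  0-simplices (5): [0], [1], [2], [3], [4]
  1-simplices (9): [0,1], [0,2], [0,3], [0,4], [1,2], [1,3], [1,4], [2,4], [3,4]
  2-simplices (6): [0,1,2], [0,1,3], [0,2,4], [0,3,4], [1,2,4], [1,3,4]

Hence C_0 ≅ Z^5, C_1 ≅ Z^9, C_2 ≅ Z^6.

Boundary ∂_1: C_1 → C_0 sends each edge [p,q] (with p < q) to q − p.
As a 5×9 matrix over Z this has rank 4, with invariant factors (1,1,1,1).

The boundary map ∂_2: C_2 → C_1 maps a triangle to the signed sum of its edges. For instance
  ∂[0,1,3] = [1,3] − [0,3] + [0,1],
  ∂[0,1,2] = [1,2] − [0,2] + [0,1].
As a 9×6 matrix over Z this has rank 5, with invariant factors (1,1,1,1,1).

Computing H_k = (kernel of ∂_k) / (image of ∂_{k+1}):

  H_0: rank C_0 − rank ∂_1 = 5 − 4 = 1, and the invariant factors of ∂_1 are all 1, so H_0 ≅ Z.
  H_1: rank ker ∂_1 − rank ∂_2 = (9 − 4) − 5 = 0, and the invariant factors of ∂_2 are all 1, so H_1 ≅ 0.
  H_2: rank ker ∂_2 − rank ∂_3 = (6 − 5) − 0 = 1, and there is no ∂_3, so H_2 ≅ Z.

Hence the Betti numbers are b_0 = 1, b_1 = 0, b_2 = 1.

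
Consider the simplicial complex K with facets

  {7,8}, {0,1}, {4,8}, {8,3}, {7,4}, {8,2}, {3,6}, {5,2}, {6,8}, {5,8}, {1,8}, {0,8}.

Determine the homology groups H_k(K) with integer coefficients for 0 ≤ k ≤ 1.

Fix the vertex order 0 < 1 < 2 < 3 < 4 < 5 < 6 < 7 < 8 and write every simplex with vertices in increasing order. Then dim K = 1 and the simplices of K are:

  0-simplices (9): [0], [1], [2], [3], [4], [5], [6], [7], [8]
  1-simplices (12): [0,1], [0,8], [1,8], [2,5], [2,8], [3,6], [3,8], [4,7], [4,8], [5,8], [6,8], [7,8]

giving chain groups C_0 ≅ Z^9, C_1 ≅ Z^12.

The boundary map ∂_1: C_1 → C_0 sends each edge [p,q] (with p < q) to q − p.
The 9×12 boundary matrix has rank 8 and Smith normal form diag(1,1,1,1,1,1,1,1).

From H_k ≅ ker(∂_k) / im(∂_{k+1}) we obtain:

  H_0: rank C_0 − rank ∂_1 = 9 − 8 = 1, and the invariant factors of ∂_1 are all 1, so H_0 = Z.
  H_1: rank ker ∂_1 − rank ∂_2 = (12 − 8) − 0 = 4, and there is no ∂_2, so H_1 = Z^4.

H_0 ≅ Z,  H_1 ≅ Z^4.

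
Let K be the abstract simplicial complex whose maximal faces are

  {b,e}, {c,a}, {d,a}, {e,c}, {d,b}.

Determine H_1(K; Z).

H_1 = Z.

Fix the vertex order a < b < c < d < e and write every simplex with vertices in increasing order. Then dim K = 1 and the simplices of K are:

  0-simplices (5): a, b, c, d, e
  1-simplices (5): ac, ad, bd, be, ce

giving chain groups C_0 ≅ Z^5, C_1 ≅ Z^5.

Boundary ∂_1: C_1 → C_0 is given by ∂[p,q] = [q] − [p]. For instance
  ∂ad = d − a.
The 5×5 boundary matrix has rank 4 and Smith normal form diag(1,1,1,1).

Reading off H_k = ker ∂_k / im ∂_{k+1}:

  H_1: rank ker ∂_1 − rank ∂_2 = (5 − 4) − 0 = 1, and there is no ∂_2, so H_1 = Z.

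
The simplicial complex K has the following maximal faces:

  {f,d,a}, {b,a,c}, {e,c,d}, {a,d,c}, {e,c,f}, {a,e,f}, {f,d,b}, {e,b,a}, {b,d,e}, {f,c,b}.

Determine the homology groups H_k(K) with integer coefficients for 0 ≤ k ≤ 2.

H_0 = Z,  H_1 = Z/2,  H_2 = 0.

Fix the vertex order a < b < c < d < e < f and write every simplex with vertices in increasing order. Then dim K = 2 and the simplices of K are:

  0-simplices (6): a, b, c, d, e, f
  1-simplices (15): ab, ac, ad, ae, af, bc, bd, be, bf, cd, ce, cf, de, df, ef
  2-simplices (10): abc, abe, acd, adf, aef, bcf, bde, bdf, cde, cef

giving chain groups C_0 ≅ Z^6, C_1 ≅ Z^15, C_2 ≅ Z^10.

∂_1: C_1 → C_0 is given by ∂[p,q] = [q] − [p].
This gives a 6×15 integer matrix of rank 5; reducing to Smith normal form yields diagonal entries (1,1,1,1,1).

Boundary ∂_2: C_2 → C_1 acts by ∂[p,q,r] = [q,r] − [p,r] + [p,q]. For instance
  ∂bdf = df − bf + bd,
  ∂abe = be − ae + ab.
The 15×10 boundary matrix has rank 10 and Smith normal form diag(1,1,1,1,1,1,1,1,1,2).

Computing H_k = (kernel of ∂_k) / (image of ∂_{k+1}):

  H_0: rank C_0 − rank ∂_1 = 6 − 5 = 1, and the invariant factors of ∂_1 are all 1, so H_0 = Z.
  H_1: rank ker ∂_1 − rank ∂_2 = (15 − 5) − 10 = 0, and ∂_2 has invariant factor 2 > 1, so H_1 = Z/2.
  H_2: rank ker ∂_2 − rank ∂_3 = (10 − 10) − 0 = 0, and there is no ∂_3, so H_2 = 0.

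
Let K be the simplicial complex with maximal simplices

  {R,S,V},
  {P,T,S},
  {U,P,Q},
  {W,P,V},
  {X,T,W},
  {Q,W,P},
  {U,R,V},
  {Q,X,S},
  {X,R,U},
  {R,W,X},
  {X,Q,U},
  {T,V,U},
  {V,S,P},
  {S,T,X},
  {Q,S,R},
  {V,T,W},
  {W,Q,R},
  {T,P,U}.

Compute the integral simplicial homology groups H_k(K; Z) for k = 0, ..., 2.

H_0 = Z,  H_1 = Z ⊕ Z/2Z,  H_2 = 0.

Take the total order P < Q < R < S < T < U < V < W < X on the vertex set. Then K (dimension 2) consists of the simplices:

  0-simplices (9): P, Q, R, S, T, U, V, W, X
  1-simplices (27): PQ, PS, PT, PU, PV, PW, QR, QS, QU, QW, QX, RS, RU, RV, RW, RX, ST, SV, SX, TU, TV, TW, TX, UV, UX, VW, WX
  2-simplices (18): PQU, PQW, PST, PSV, PTU, PVW, QRS, QRW, QSX, QUX, RSV, RUV, RUX, RWX, STX, TUV, TVW, TWX

giving chain groups C_0 ≅ Z^9, C_1 ≅ Z^27, C_2 ≅ Z^18.

The boundary map ∂_1: C_1 → C_0 sends each edge [p,q] (with p < q) to q − p. For instance
  ∂RW = W − R.
As a 9×27 matrix over Z this has rank 8, with invariant factors (1,1,1,1,1,1,1,1).

The boundary map ∂_2: C_2 → C_1 maps a triangle to the signed sum of its edges. For instance
  ∂RUV = UV − RV + RU,
  ∂TUV = UV − TV + TU.
This gives a 27×18 integer matrix of rank 18; reducing to Smith normal form yields diagonal entries (1,1,1,1,1,1,1,1,1,1,1,1,1,1,1,1,1,2).

Reading off H_k = ker ∂_k / im ∂_{k+1}:

  H_0: rank C_0 − rank ∂_1 = 9 − 8 = 1, and the invariant factors of ∂_1 are all 1, so H_0 = Z.
  H_1: rank ker ∂_1 − rank ∂_2 = (27 − 8) − 18 = 1, and ∂_2 has invariant factor 2 > 1, so H_1 = Z ⊕ Z/2Z.
  H_2: rank ker ∂_2 − rank ∂_3 = (18 − 18) − 0 = 0, and there is no ∂_3, so H_2 = 0.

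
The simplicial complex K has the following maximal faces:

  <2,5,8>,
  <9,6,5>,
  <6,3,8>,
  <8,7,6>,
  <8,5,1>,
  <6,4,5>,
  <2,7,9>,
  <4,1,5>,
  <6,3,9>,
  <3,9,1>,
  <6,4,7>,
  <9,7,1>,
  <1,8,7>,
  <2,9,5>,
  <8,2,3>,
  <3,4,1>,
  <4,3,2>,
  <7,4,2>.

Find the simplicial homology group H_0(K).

Order the vertices as 1 < 2 < 3 < 4 < 5 < 6 < 7 < 8 < 9. Listing each simplex with vertices in this order, K has dimension 2 with simplices:

  0-simplices (9): [1], [2], [3], [4], [5], [6], [7], [8], [9]
  1-simplices (27): (27 of them)
  2-simplices (18): [1,3,4], [1,3,9], [1,4,5], [1,5,8], [1,7,8], [1,7,9], [2,3,4], [2,3,8], [2,4,7], [2,5,8], [2,5,9], [2,7,9], [3,6,8], [3,6,9], [4,5,6], [4,6,7], [5,6,9], [6,7,8]

so the chain groups are C_0 ≅ Z^9, C_1 ≅ Z^27, C_2 ≅ Z^18.

Boundary ∂_1: C_1 → C_0 maps an edge to its endpoints' difference, ∂[p,q] = q − p. For instance
  ∂[3,4] = [4] − [3].
As a 9×27 matrix over Z this has rank 8, with invariant factors (1,1,1,1,1,1,1,1).

∂_2: C_2 → C_1 sends each 2-simplex [p,q,r] to [q,r] − [p,r] + [p,q]. For instance
  ∂[3,6,8] = [6,8] − [3,8] + [3,6],
  ∂[2,3,8] = [3,8] − [2,8] + [2,3].
As a 27×18 matrix over Z this has rank 17, with invariant factors (1,1,1,1,1,1,1,1,1,1,1,1,1,1,1,1,1).

From H_k ≅ ker(∂_k) / im(∂_{k+1}) we obtain:

  H_0: rank C_0 − rank ∂_1 = 9 − 8 = 1, and the invariant factors of ∂_1 are all 1, so H_0 ≅ Z.

H_0 = Z.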